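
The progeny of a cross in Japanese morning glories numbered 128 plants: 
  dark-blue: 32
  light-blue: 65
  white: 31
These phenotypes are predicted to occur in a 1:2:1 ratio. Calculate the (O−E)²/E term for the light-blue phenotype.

0.016

Under the 1:2:1 hypothesis (Σ ratio = 4, N = 128):
  dark-blue: 128 × 1/4 = 32
  light-blue: 128 × 2/4 = 64
  white: 128 × 1/4 = 32
Contribution of light-blue: (65 − 64)² / 64 = 0.0156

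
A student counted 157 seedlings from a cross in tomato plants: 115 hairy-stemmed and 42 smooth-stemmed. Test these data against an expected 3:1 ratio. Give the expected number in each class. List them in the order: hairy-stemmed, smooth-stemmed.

117.75, 39.25

Under the 3:1 hypothesis (Σ ratio = 4, N = 157):
  hairy-stemmed: 157 × 3/4 = 117.75
  smooth-stemmed: 157 × 1/4 = 39.25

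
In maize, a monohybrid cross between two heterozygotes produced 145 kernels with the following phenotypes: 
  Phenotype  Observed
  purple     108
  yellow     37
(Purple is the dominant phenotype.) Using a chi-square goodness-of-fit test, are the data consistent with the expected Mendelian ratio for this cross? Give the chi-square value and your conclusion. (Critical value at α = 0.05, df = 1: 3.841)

For a monohybrid cross between heterozygotes with complete dominance, the expected phenotypic ratio is 3:1.
Total ratio parts = 4. Expected numbers out of 145:
  purple: 145 × 3/4 = 108.75
  yellow: 145 × 1/4 = 36.25
χ² = Σ (O − E)² / E
  purple: (108 − 108.75)² / 108.75 = 0.0052
  yellow: (37 − 36.25)² / 36.25 = 0.0155
χ² = 0.0052 + 0.0155 = 0.0207 ≈ 0.021
Degrees of freedom = 2 − 1 = 1; critical value at α = 0.05 is 3.841.
Since 0.021 < 3.841, we fail to reject the null hypothesis — the data are consistent with the 3:1 ratio.

0.021; consistent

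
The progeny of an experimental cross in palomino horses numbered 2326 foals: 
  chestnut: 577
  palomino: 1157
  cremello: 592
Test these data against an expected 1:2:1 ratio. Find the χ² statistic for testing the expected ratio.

The 1:2:1 ratio has 4 parts, so with N = 2326 the expected counts are:
  chestnut: 2326 × 1/4 = 581.5
  palomino: 2326 × 2/4 = 1163
  cremello: 2326 × 1/4 = 581.5
χ² = Σ (O − E)² / E
  chestnut: (577 − 581.5)² / 581.5 = 0.0348
  palomino: (1157 − 1163)² / 1163 = 0.0310
  cremello: (592 − 581.5)² / 581.5 = 0.1896
χ² = 0.0348 + 0.0310 + 0.1896 = 0.2554 ≈ 0.255

0.255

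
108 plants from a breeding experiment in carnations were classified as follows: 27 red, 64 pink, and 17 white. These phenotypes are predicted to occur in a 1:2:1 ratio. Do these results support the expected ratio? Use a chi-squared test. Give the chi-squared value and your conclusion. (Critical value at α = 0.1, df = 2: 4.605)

5.556; not consistent

The 1:2:1 ratio has 4 parts, so with N = 108 the expected counts are:
  red: 108 × 1/4 = 27
  pink: 108 × 2/4 = 54
  white: 108 × 1/4 = 27
χ² = Σ (O − E)² / E
  red: (27 − 27)² / 27 = 0.0000
  pink: (64 − 54)² / 54 = 1.8519
  white: (17 − 27)² / 27 = 3.7037
χ² = 0.0000 + 1.8519 + 3.7037 = 5.5556 ≈ 5.556
Degrees of freedom = 3 − 1 = 2; critical value at α = 0.1 is 4.605.
Since 5.556 > 4.605, we reject the null hypothesis — the data do not fit the 1:2:1 ratio.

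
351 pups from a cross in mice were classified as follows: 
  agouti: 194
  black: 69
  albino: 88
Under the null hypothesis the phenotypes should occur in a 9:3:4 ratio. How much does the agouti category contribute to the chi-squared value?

0.060

Under the 9:3:4 hypothesis (Σ ratio = 16, N = 351):
  agouti: 351 × 9/16 = 197.4375
  black: 351 × 3/16 = 65.8125
  albino: 351 × 4/16 = 87.75
Contribution of agouti: (194 − 197.4375)² / 197.4375 = 0.0598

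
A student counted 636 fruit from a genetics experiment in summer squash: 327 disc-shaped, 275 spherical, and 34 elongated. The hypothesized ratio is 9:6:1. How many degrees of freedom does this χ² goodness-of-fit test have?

A goodness-of-fit test with 3 phenotype classes has df = 3 − 1 = 2.

2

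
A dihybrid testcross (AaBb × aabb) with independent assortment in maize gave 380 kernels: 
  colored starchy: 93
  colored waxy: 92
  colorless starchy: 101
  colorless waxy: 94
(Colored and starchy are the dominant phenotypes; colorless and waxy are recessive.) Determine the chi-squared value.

0.526

A dihybrid testcross with independent assortment gives a 1:1:1:1 ratio.
Expected counts for N = 380 under a 1:1:1:1 ratio (total parts = 4):
  colored starchy: 380 × 1/4 = 95
  colored waxy: 380 × 1/4 = 95
  colorless starchy: 380 × 1/4 = 95
  colorless waxy: 380 × 1/4 = 95
χ² = Σ (O − E)² / E
  colored starchy: (93 − 95)² / 95 = 0.0421
  colored waxy: (92 − 95)² / 95 = 0.0947
  colorless starchy: (101 − 95)² / 95 = 0.3789
  colorless waxy: (94 − 95)² / 95 = 0.0105
χ² = 0.0421 + 0.0947 + 0.3789 + 0.0105 = 0.5262 ≈ 0.526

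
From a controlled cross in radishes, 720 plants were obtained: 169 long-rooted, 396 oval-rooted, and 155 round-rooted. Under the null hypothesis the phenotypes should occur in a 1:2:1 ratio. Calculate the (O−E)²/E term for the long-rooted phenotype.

0.672

Expected counts for N = 720 under a 1:2:1 ratio (total parts = 4):
  long-rooted: 720 × 1/4 = 180
  oval-rooted: 720 × 2/4 = 360
  round-rooted: 720 × 1/4 = 180
Contribution of long-rooted: (169 − 180)² / 180 = 0.6722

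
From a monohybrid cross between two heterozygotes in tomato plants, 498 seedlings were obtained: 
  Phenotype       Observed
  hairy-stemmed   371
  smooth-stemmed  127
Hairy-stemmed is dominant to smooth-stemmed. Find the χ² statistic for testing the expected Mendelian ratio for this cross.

0.067

For a monohybrid cross between heterozygotes with complete dominance, the expected phenotypic ratio is 3:1.
Under the 3:1 hypothesis (Σ ratio = 4, N = 498):
  hairy-stemmed: 498 × 3/4 = 373.5
  smooth-stemmed: 498 × 1/4 = 124.5
χ² = Σ (O − E)² / E
  hairy-stemmed: (371 − 373.5)² / 373.5 = 0.0167
  smooth-stemmed: (127 − 124.5)² / 124.5 = 0.0502
χ² = 0.0167 + 0.0502 = 0.0669 ≈ 0.067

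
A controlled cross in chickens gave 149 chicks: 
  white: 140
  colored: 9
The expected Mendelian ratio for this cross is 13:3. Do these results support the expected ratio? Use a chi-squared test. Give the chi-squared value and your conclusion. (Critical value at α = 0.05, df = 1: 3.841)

15.799; not consistent

Total ratio parts = 16. Expected numbers out of 149:
  white: 149 × 13/16 = 121.0625
  colored: 149 × 3/16 = 27.9375
χ² = Σ (O − E)² / E
  white: (140 − 121.0625)² / 121.0625 = 2.9623
  colored: (9 − 27.9375)² / 27.9375 = 12.8368
χ² = 2.9623 + 12.8368 = 15.7991 ≈ 15.799
Degrees of freedom = 2 − 1 = 1; critical value at α = 0.05 is 3.841.
Since 15.799 > 3.841, we reject the null hypothesis — the data do not fit the 13:3 ratio.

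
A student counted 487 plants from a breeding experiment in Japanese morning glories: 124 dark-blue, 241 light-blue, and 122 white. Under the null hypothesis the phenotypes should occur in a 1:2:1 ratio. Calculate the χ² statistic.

0.068

Under the 1:2:1 hypothesis (Σ ratio = 4, N = 487):
  dark-blue: 487 × 1/4 = 121.75
  light-blue: 487 × 2/4 = 243.5
  white: 487 × 1/4 = 121.75
χ² = Σ (O − E)² / E
  dark-blue: (124 − 121.75)² / 121.75 = 0.0416
  light-blue: (241 − 243.5)² / 243.5 = 0.0257
  white: (122 − 121.75)² / 121.75 = 0.0005
χ² = 0.0416 + 0.0257 + 0.0005 = 0.0678 ≈ 0.068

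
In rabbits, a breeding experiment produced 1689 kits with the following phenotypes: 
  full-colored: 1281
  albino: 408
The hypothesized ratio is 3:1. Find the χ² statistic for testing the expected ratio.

0.641

Total ratio parts = 4. Expected numbers out of 1689:
  full-colored: 1689 × 3/4 = 1266.75
  albino: 1689 × 1/4 = 422.25
χ² = Σ (O − E)² / E
  full-colored: (1281 − 1266.75)² / 1266.75 = 0.1603
  albino: (408 − 422.25)² / 422.25 = 0.4809
χ² = 0.1603 + 0.4809 = 0.6412 ≈ 0.641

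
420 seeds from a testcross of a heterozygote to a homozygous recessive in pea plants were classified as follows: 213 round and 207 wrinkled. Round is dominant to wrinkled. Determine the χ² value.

0.086

A testcross of a heterozygote (Aa × aa) gives a 1:1 phenotypic ratio.
The 1:1 ratio has 2 parts, so with N = 420 the expected counts are:
  round: 420 × 1/2 = 210
  wrinkled: 420 × 1/2 = 210
χ² = Σ (O − E)² / E
  round: (213 − 210)² / 210 = 0.0429
  wrinkled: (207 − 210)² / 210 = 0.0429
χ² = 0.0429 + 0.0429 = 0.0858 ≈ 0.086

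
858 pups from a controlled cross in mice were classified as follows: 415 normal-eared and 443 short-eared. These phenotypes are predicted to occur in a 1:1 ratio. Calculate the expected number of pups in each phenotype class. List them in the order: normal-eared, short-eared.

Under the 1:1 hypothesis (Σ ratio = 2, N = 858):
  normal-eared: 858 × 1/2 = 429
  short-eared: 858 × 1/2 = 429

429, 429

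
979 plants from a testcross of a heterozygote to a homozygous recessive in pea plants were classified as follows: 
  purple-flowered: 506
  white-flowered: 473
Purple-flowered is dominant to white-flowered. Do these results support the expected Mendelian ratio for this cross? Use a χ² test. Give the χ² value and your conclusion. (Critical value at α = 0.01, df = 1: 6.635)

A testcross of a heterozygote (Aa × aa) gives a 1:1 phenotypic ratio.
Under the 1:1 hypothesis (Σ ratio = 2, N = 979):
  purple-flowered: 979 × 1/2 = 489.5
  white-flowered: 979 × 1/2 = 489.5
χ² = Σ (O − E)² / E
  purple-flowered: (506 − 489.5)² / 489.5 = 0.5562
  white-flowered: (473 − 489.5)² / 489.5 = 0.5562
χ² = 0.5562 + 0.5562 = 1.1124 ≈ 1.112
Degrees of freedom = 2 − 1 = 1; critical value at α = 0.01 is 6.635.
Since 1.112 < 6.635, we fail to reject the null hypothesis — the data are consistent with the 1:1 ratio.

1.112; consistent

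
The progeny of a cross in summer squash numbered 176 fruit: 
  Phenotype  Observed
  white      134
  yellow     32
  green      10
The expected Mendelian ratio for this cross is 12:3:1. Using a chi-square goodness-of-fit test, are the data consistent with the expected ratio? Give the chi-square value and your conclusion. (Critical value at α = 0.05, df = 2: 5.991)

Under the 12:3:1 hypothesis (Σ ratio = 16, N = 176):
  white: 176 × 12/16 = 132
  yellow: 176 × 3/16 = 33
  green: 176 × 1/16 = 11
χ² = Σ (O − E)² / E
  white: (134 − 132)² / 132 = 0.0303
  yellow: (32 − 33)² / 33 = 0.0303
  green: (10 − 11)² / 11 = 0.0909
χ² = 0.0303 + 0.0303 + 0.0909 = 0.1515 ≈ 0.152
Degrees of freedom = 3 − 1 = 2; critical value at α = 0.05 is 5.991.
Since 0.152 < 5.991, we fail to reject the null hypothesis — the data are consistent with the 12:3:1 ratio.

0.152; consistent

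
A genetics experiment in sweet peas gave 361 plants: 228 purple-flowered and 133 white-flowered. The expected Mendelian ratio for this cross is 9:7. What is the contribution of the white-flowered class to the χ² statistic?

Under the 9:7 hypothesis (Σ ratio = 16, N = 361):
  purple-flowered: 361 × 9/16 = 203.0625
  white-flowered: 361 × 7/16 = 157.9375
Contribution of white-flowered: (133 − 157.9375)² / 157.9375 = 3.9375

3.938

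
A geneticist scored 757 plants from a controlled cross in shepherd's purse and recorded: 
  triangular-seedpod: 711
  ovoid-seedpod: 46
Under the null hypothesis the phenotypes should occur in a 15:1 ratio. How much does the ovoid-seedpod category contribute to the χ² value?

0.036

Under the 15:1 hypothesis (Σ ratio = 16, N = 757):
  triangular-seedpod: 757 × 15/16 = 709.6875
  ovoid-seedpod: 757 × 1/16 = 47.3125
Contribution of ovoid-seedpod: (46 − 47.3125)² / 47.3125 = 0.0364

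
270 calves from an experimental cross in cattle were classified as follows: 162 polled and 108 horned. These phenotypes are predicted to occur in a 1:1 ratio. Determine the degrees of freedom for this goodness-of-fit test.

A goodness-of-fit test with 2 phenotype classes has df = 2 − 1 = 1.

1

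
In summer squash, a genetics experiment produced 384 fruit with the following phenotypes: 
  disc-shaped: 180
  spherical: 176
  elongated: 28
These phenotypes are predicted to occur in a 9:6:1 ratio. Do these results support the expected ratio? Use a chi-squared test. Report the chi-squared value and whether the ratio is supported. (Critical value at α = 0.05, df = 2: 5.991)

Total ratio parts = 16. Expected numbers out of 384:
  disc-shaped: 384 × 9/16 = 216
  spherical: 384 × 6/16 = 144
  elongated: 384 × 1/16 = 24
χ² = Σ (O − E)² / E
  disc-shaped: (180 − 216)² / 216 = 6.0000
  spherical: (176 − 144)² / 144 = 7.1111
  elongated: (28 − 24)² / 24 = 0.6667
χ² = 6.0000 + 7.1111 + 0.6667 = 13.7778 ≈ 13.778
Degrees of freedom = 3 − 1 = 2; critical value at α = 0.05 is 5.991.
Since 13.778 > 5.991, we reject the null hypothesis — the data do not fit the 9:6:1 ratio.

13.778; not consistent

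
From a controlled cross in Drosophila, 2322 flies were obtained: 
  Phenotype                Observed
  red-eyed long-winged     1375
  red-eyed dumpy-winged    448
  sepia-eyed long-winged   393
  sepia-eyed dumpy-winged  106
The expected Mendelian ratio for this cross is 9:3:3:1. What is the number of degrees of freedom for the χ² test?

A goodness-of-fit test with 4 phenotype classes has df = 4 − 1 = 3.

3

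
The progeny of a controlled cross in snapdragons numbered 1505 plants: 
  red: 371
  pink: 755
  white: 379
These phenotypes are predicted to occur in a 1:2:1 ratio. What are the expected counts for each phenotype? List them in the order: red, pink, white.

Under the 1:2:1 hypothesis (Σ ratio = 4, N = 1505):
  red: 1505 × 1/4 = 376.25
  pink: 1505 × 2/4 = 752.5
  white: 1505 × 1/4 = 376.25

376.25, 752.5, 376.25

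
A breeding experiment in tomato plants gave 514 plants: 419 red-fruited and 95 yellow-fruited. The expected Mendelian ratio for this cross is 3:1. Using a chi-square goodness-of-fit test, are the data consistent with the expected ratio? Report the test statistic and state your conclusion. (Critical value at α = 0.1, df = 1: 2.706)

The 3:1 ratio has 4 parts, so with N = 514 the expected counts are:
  red-fruited: 514 × 3/4 = 385.5
  yellow-fruited: 514 × 1/4 = 128.5
χ² = Σ (O − E)² / E
  red-fruited: (419 − 385.5)² / 385.5 = 2.9112
  yellow-fruited: (95 − 128.5)² / 128.5 = 8.7335
χ² = 2.9112 + 8.7335 = 11.6447 ≈ 11.645
Degrees of freedom = 2 − 1 = 1; critical value at α = 0.1 is 2.706.
Since 11.645 > 2.706, we reject the null hypothesis — the data do not fit the 3:1 ratio.

11.645; not consistent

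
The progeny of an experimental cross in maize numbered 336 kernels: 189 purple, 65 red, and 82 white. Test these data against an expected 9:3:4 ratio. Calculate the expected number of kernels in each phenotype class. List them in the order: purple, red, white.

The 9:3:4 ratio has 16 parts, so with N = 336 the expected counts are:
  purple: 336 × 9/16 = 189
  red: 336 × 3/16 = 63
  white: 336 × 4/16 = 84

189, 63, 84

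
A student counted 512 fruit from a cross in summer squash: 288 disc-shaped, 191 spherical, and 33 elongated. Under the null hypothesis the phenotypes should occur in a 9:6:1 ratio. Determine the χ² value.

0.036

Expected counts for N = 512 under a 9:6:1 ratio (total parts = 16):
  disc-shaped: 512 × 9/16 = 288
  spherical: 512 × 6/16 = 192
  elongated: 512 × 1/16 = 32
χ² = Σ (O − E)² / E
  disc-shaped: (288 − 288)² / 288 = 0.0000
  spherical: (191 − 192)² / 192 = 0.0052
  elongated: (33 − 32)² / 32 = 0.0312
χ² = 0.0000 + 0.0052 + 0.0312 = 0.0364 ≈ 0.036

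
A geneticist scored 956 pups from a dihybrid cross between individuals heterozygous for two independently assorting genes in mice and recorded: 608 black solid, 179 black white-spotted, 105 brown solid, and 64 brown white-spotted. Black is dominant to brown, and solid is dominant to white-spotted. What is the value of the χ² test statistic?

40.236

A dihybrid F₂ with independent assortment and complete dominance at both loci gives a 9:3:3:1 phenotypic ratio.
Total ratio parts = 16. Expected numbers out of 956:
  black solid: 956 × 9/16 = 537.75
  black white-spotted: 956 × 3/16 = 179.25
  brown solid: 956 × 3/16 = 179.25
  brown white-spotted: 956 × 1/16 = 59.75
χ² = Σ (O − E)² / E
  black solid: (608 − 537.75)² / 537.75 = 9.1772
  black white-spotted: (179 − 179.25)² / 179.25 = 0.0003
  brown solid: (105 − 179.25)² / 179.25 = 30.7563
  brown white-spotted: (64 − 59.75)² / 59.75 = 0.3023
χ² = 9.1772 + 0.0003 + 30.7563 + 0.3023 = 40.2361 ≈ 40.236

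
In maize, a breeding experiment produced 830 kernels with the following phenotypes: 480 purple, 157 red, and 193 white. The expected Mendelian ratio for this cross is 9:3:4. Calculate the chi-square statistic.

Expected counts for N = 830 under a 9:3:4 ratio (total parts = 16):
  purple: 830 × 9/16 = 466.875
  red: 830 × 3/16 = 155.625
  white: 830 × 4/16 = 207.5
χ² = Σ (O − E)² / E
  purple: (480 − 466.875)² / 466.875 = 0.3690
  red: (157 − 155.625)² / 155.625 = 0.0121
  white: (193 − 207.5)² / 207.5 = 1.0133
χ² = 0.3690 + 0.0121 + 1.0133 = 1.3944 ≈ 1.394

1.394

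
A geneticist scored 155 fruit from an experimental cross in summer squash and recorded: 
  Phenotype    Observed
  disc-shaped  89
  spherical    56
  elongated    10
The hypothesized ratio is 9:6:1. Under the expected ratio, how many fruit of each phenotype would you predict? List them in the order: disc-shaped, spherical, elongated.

Under the 9:6:1 hypothesis (Σ ratio = 16, N = 155):
  disc-shaped: 155 × 9/16 = 87.1875
  spherical: 155 × 6/16 = 58.125
  elongated: 155 × 1/16 = 9.6875

87.1875, 58.125, 9.6875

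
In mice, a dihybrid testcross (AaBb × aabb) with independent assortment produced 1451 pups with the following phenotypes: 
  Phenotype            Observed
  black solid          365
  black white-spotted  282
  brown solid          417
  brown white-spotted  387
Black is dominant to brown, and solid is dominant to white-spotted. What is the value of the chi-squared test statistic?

A dihybrid testcross with independent assortment gives a 1:1:1:1 ratio.
Expected counts for N = 1451 under a 1:1:1:1 ratio (total parts = 4):
  black solid: 1451 × 1/4 = 362.75
  black white-spotted: 1451 × 1/4 = 362.75
  brown solid: 1451 × 1/4 = 362.75
  brown white-spotted: 1451 × 1/4 = 362.75
χ² = Σ (O − E)² / E
  black solid: (365 − 362.75)² / 362.75 = 0.0140
  black white-spotted: (282 − 362.75)² / 362.75 = 17.9754
  brown solid: (417 − 362.75)² / 362.75 = 8.1132
  brown white-spotted: (387 − 362.75)² / 362.75 = 1.6211
χ² = 0.0140 + 17.9754 + 8.1132 + 1.6211 = 27.7237 ≈ 27.724

27.724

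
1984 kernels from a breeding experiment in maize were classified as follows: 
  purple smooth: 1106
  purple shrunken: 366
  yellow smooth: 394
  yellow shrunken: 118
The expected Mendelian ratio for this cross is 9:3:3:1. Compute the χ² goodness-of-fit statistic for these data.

1.778

Under the 9:3:3:1 hypothesis (Σ ratio = 16, N = 1984):
  purple smooth: 1984 × 9/16 = 1116
  purple shrunken: 1984 × 3/16 = 372
  yellow smooth: 1984 × 3/16 = 372
  yellow shrunken: 1984 × 1/16 = 124
χ² = Σ (O − E)² / E
  purple smooth: (1106 − 1116)² / 1116 = 0.0896
  purple shrunken: (366 − 372)² / 372 = 0.0968
  yellow smooth: (394 − 372)² / 372 = 1.3011
  yellow shrunken: (118 − 124)² / 124 = 0.2903
χ² = 0.0896 + 0.0968 + 1.3011 + 0.2903 = 1.7778 ≈ 1.778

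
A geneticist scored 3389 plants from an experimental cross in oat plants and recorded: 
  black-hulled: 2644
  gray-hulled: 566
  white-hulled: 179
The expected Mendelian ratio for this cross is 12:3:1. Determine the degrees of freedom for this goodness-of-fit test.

2

A goodness-of-fit test with 3 phenotype classes has df = 3 − 1 = 2.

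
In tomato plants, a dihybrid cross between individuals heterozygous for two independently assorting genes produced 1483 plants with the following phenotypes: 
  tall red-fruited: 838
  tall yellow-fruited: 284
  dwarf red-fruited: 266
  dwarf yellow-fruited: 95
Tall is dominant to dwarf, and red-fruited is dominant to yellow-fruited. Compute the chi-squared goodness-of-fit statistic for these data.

0.725

A dihybrid F₂ with independent assortment and complete dominance at both loci gives a 9:3:3:1 phenotypic ratio.
Total ratio parts = 16. Expected numbers out of 1483:
  tall red-fruited: 1483 × 9/16 = 834.1875
  tall yellow-fruited: 1483 × 3/16 = 278.0625
  dwarf red-fruited: 1483 × 3/16 = 278.0625
  dwarf yellow-fruited: 1483 × 1/16 = 92.6875
χ² = Σ (O − E)² / E
  tall red-fruited: (838 − 834.1875)² / 834.1875 = 0.0174
  tall yellow-fruited: (284 − 278.0625)² / 278.0625 = 0.1268
  dwarf red-fruited: (266 − 278.0625)² / 278.0625 = 0.5233
  dwarf yellow-fruited: (95 − 92.6875)² / 92.6875 = 0.0577
χ² = 0.0174 + 0.1268 + 0.5233 + 0.0577 = 0.7252 ≈ 0.725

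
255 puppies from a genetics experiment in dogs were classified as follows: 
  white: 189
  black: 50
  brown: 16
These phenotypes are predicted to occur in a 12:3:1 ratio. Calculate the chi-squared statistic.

0.127

Total ratio parts = 16. Expected numbers out of 255:
  white: 255 × 12/16 = 191.25
  black: 255 × 3/16 = 47.8125
  brown: 255 × 1/16 = 15.9375
χ² = Σ (O − E)² / E
  white: (189 − 191.25)² / 191.25 = 0.0265
  black: (50 − 47.8125)² / 47.8125 = 0.1001
  brown: (16 − 15.9375)² / 15.9375 = 0.0002
χ² = 0.0265 + 0.1001 + 0.0002 = 0.1268 ≈ 0.127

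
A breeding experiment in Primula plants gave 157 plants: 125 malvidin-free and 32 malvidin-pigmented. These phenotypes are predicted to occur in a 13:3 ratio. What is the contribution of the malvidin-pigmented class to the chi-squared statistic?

0.223

The 13:3 ratio has 16 parts, so with N = 157 the expected counts are:
  malvidin-free: 157 × 13/16 = 127.5625
  malvidin-pigmented: 157 × 3/16 = 29.4375
Contribution of malvidin-pigmented: (32 − 29.4375)² / 29.4375 = 0.2231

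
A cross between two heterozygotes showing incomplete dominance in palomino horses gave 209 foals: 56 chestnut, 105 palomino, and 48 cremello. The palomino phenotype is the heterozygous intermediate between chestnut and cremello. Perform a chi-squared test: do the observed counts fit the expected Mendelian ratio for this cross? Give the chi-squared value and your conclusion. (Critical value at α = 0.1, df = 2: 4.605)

0.617; consistent

With incomplete dominance, a heterozygote × heterozygote cross gives a 1:2:1 phenotypic ratio.
Expected counts for N = 209 under a 1:2:1 ratio (total parts = 4):
  chestnut: 209 × 1/4 = 52.25
  palomino: 209 × 2/4 = 104.5
  cremello: 209 × 1/4 = 52.25
χ² = Σ (O − E)² / E
  chestnut: (56 − 52.25)² / 52.25 = 0.2691
  palomino: (105 − 104.5)² / 104.5 = 0.0024
  cremello: (48 − 52.25)² / 52.25 = 0.3457
χ² = 0.2691 + 0.0024 + 0.3457 = 0.6172 ≈ 0.617
Degrees of freedom = 3 − 1 = 2; critical value at α = 0.1 is 4.605.
Since 0.617 < 4.605, we fail to reject the null hypothesis — the data are consistent with the 1:2:1 ratio.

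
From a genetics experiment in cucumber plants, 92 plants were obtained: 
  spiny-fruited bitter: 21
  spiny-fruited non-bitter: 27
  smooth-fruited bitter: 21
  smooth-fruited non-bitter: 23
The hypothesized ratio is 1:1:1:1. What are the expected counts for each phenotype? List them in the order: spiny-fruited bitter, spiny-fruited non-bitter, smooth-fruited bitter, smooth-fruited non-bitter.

Total ratio parts = 4. Expected numbers out of 92:
  spiny-fruited bitter: 92 × 1/4 = 23
  spiny-fruited non-bitter: 92 × 1/4 = 23
  smooth-fruited bitter: 92 × 1/4 = 23
  smooth-fruited non-bitter: 92 × 1/4 = 23

23, 23, 23, 23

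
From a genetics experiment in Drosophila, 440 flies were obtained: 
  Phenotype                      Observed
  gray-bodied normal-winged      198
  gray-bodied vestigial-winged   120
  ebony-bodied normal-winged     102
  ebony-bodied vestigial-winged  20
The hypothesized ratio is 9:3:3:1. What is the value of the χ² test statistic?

Total ratio parts = 16. Expected numbers out of 440:
  gray-bodied normal-winged: 440 × 9/16 = 247.5
  gray-bodied vestigial-winged: 440 × 3/16 = 82.5
  ebony-bodied normal-winged: 440 × 3/16 = 82.5
  ebony-bodied vestigial-winged: 440 × 1/16 = 27.5
χ² = Σ (O − E)² / E
  gray-bodied normal-winged: (198 − 247.5)² / 247.5 = 9.9000
  gray-bodied vestigial-winged: (120 − 82.5)² / 82.5 = 17.0455
  ebony-bodied normal-winged: (102 − 82.5)² / 82.5 = 4.6091
  ebony-bodied vestigial-winged: (20 − 27.5)² / 27.5 = 2.0455
χ² = 9.9000 + 17.0455 + 4.6091 + 2.0455 = 33.6001 ≈ 33.600

33.600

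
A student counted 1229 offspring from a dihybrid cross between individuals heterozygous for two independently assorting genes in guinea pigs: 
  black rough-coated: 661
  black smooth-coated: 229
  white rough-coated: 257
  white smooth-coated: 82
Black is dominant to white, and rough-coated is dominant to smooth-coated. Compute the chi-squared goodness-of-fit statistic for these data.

4.750

A dihybrid F₂ with independent assortment and complete dominance at both loci gives a 9:3:3:1 phenotypic ratio.
The 9:3:3:1 ratio has 16 parts, so with N = 1229 the expected counts are:
  black rough-coated: 1229 × 9/16 = 691.3125
  black smooth-coated: 1229 × 3/16 = 230.4375
  white rough-coated: 1229 × 3/16 = 230.4375
  white smooth-coated: 1229 × 1/16 = 76.8125
χ² = Σ (O − E)² / E
  black rough-coated: (661 − 691.3125)² / 691.3125 = 1.3291
  black smooth-coated: (229 − 230.4375)² / 230.4375 = 0.0090
  white rough-coated: (257 − 230.4375)² / 230.4375 = 3.0619
  white smooth-coated: (82 − 76.8125)² / 76.8125 = 0.3503
χ² = 1.3291 + 0.0090 + 3.0619 + 0.3503 = 4.7503 ≈ 4.750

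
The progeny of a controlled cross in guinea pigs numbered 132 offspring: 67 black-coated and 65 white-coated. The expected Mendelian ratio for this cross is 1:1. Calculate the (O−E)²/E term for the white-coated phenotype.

0.015

Total ratio parts = 2. Expected numbers out of 132:
  black-coated: 132 × 1/2 = 66
  white-coated: 132 × 1/2 = 66
Contribution of white-coated: (65 − 66)² / 66 = 0.0152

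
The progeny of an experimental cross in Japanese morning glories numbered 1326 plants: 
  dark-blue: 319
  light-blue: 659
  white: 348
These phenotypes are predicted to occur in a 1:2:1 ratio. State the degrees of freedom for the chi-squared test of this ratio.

2

A goodness-of-fit test with 3 phenotype classes has df = 3 − 1 = 2.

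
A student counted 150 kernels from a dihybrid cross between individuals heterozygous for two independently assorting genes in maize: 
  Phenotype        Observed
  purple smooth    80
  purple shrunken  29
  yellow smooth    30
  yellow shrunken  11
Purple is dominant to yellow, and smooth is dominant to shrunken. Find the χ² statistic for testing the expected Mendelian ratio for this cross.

A dihybrid F₂ with independent assortment and complete dominance at both loci gives a 9:3:3:1 phenotypic ratio.
Total ratio parts = 16. Expected numbers out of 150:
  purple smooth: 150 × 9/16 = 84.375
  purple shrunken: 150 × 3/16 = 28.125
  yellow smooth: 150 × 3/16 = 28.125
  yellow shrunken: 150 × 1/16 = 9.375
χ² = Σ (O − E)² / E
  purple smooth: (80 − 84.375)² / 84.375 = 0.2269
  purple shrunken: (29 − 28.125)² / 28.125 = 0.0272
  yellow smooth: (30 − 28.125)² / 28.125 = 0.1250
  yellow shrunken: (11 − 9.375)² / 9.375 = 0.2817
χ² = 0.2269 + 0.0272 + 0.1250 + 0.2817 = 0.6608 ≈ 0.661

0.661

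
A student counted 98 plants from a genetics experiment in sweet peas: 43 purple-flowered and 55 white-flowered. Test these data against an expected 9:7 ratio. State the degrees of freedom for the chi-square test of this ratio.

A goodness-of-fit test with 2 phenotype classes has df = 2 − 1 = 1.

1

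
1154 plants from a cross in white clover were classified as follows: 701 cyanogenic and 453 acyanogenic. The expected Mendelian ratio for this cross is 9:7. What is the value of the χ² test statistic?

Total ratio parts = 16. Expected numbers out of 1154:
  cyanogenic: 1154 × 9/16 = 649.125
  acyanogenic: 1154 × 7/16 = 504.875
χ² = Σ (O − E)² / E
  cyanogenic: (701 − 649.125)² / 649.125 = 4.1456
  acyanogenic: (453 − 504.875)² / 504.875 = 5.3301
χ² = 4.1456 + 5.3301 = 9.4757 ≈ 9.476

9.476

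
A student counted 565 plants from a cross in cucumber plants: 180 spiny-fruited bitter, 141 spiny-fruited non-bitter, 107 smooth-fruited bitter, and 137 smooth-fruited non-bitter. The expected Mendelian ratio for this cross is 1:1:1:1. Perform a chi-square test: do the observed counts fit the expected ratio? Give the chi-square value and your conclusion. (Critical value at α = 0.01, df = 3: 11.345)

Total ratio parts = 4. Expected numbers out of 565:
  spiny-fruited bitter: 565 × 1/4 = 141.25
  spiny-fruited non-bitter: 565 × 1/4 = 141.25
  smooth-fruited bitter: 565 × 1/4 = 141.25
  smooth-fruited non-bitter: 565 × 1/4 = 141.25
χ² = Σ (O − E)² / E
  spiny-fruited bitter: (180 − 141.25)² / 141.25 = 10.6305
  spiny-fruited non-bitter: (141 − 141.25)² / 141.25 = 0.0004
  smooth-fruited bitter: (107 − 141.25)² / 141.25 = 8.3049
  smooth-fruited non-bitter: (137 − 141.25)² / 141.25 = 0.1279
χ² = 10.6305 + 0.0004 + 8.3049 + 0.1279 = 19.0637 ≈ 19.064
Degrees of freedom = 4 − 1 = 3; critical value at α = 0.01 is 11.345.
Since 19.064 > 11.345, we reject the null hypothesis — the data do not fit the 1:1:1:1 ratio.

19.064; not consistent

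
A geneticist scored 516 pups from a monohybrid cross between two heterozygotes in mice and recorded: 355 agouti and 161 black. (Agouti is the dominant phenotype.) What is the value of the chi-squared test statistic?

For a monohybrid cross between heterozygotes with complete dominance, the expected phenotypic ratio is 3:1.
Expected counts for N = 516 under a 3:1 ratio (total parts = 4):
  agouti: 516 × 3/4 = 387
  black: 516 × 1/4 = 129
χ² = Σ (O − E)² / E
  agouti: (355 − 387)² / 387 = 2.6460
  black: (161 − 129)² / 129 = 7.9380
χ² = 2.6460 + 7.9380 = 10.584

10.584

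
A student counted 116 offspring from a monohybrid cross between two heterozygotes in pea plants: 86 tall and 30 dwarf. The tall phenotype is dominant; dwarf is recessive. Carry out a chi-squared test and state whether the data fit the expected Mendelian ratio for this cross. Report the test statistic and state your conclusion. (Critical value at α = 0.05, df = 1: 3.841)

0.046; consistent

For a monohybrid cross between heterozygotes with complete dominance, the expected phenotypic ratio is 3:1.
Total ratio parts = 4. Expected numbers out of 116:
  tall: 116 × 3/4 = 87
  dwarf: 116 × 1/4 = 29
χ² = Σ (O − E)² / E
  tall: (86 − 87)² / 87 = 0.0115
  dwarf: (30 − 29)² / 29 = 0.0345
χ² = 0.0115 + 0.0345 = 0.046
Degrees of freedom = 2 − 1 = 1; critical value at α = 0.05 is 3.841.
Since 0.046 < 3.841, we fail to reject the null hypothesis — the data are consistent with the 3:1 ratio.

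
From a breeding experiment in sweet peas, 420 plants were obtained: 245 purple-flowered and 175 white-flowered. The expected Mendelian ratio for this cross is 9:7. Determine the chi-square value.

Under the 9:7 hypothesis (Σ ratio = 16, N = 420):
  purple-flowered: 420 × 9/16 = 236.25
  white-flowered: 420 × 7/16 = 183.75
χ² = Σ (O − E)² / E
  purple-flowered: (245 − 236.25)² / 236.25 = 0.3241
  white-flowered: (175 − 183.75)² / 183.75 = 0.4167
χ² = 0.3241 + 0.4167 = 0.7408 ≈ 0.741

0.741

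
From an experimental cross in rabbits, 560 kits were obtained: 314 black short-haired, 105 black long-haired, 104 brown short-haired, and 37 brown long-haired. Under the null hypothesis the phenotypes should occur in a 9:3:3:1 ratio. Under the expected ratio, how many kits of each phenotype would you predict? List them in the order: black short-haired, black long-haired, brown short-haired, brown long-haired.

Expected counts for N = 560 under a 9:3:3:1 ratio (total parts = 16):
  black short-haired: 560 × 9/16 = 315
  black long-haired: 560 × 3/16 = 105
  brown short-haired: 560 × 3/16 = 105
  brown long-haired: 560 × 1/16 = 35

315, 105, 105, 35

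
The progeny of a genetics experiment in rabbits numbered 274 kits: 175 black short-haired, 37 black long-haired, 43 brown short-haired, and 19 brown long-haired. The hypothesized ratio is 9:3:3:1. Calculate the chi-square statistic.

8.420

Total ratio parts = 16. Expected numbers out of 274:
  black short-haired: 274 × 9/16 = 154.125
  black long-haired: 274 × 3/16 = 51.375
  brown short-haired: 274 × 3/16 = 51.375
  brown long-haired: 274 × 1/16 = 17.125
χ² = Σ (O − E)² / E
  black short-haired: (175 − 154.125)² / 154.125 = 2.8274
  black long-haired: (37 − 51.375)² / 51.375 = 4.0222
  brown short-haired: (43 − 51.375)² / 51.375 = 1.3653
  brown long-haired: (19 − 17.125)² / 17.125 = 0.2053
χ² = 2.8274 + 4.0222 + 1.3653 + 0.2053 = 8.4202 ≈ 8.420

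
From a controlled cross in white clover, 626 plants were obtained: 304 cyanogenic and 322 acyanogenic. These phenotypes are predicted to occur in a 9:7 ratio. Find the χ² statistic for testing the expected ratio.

Under the 9:7 hypothesis (Σ ratio = 16, N = 626):
  cyanogenic: 626 × 9/16 = 352.125
  acyanogenic: 626 × 7/16 = 273.875
χ² = Σ (O − E)² / E
  cyanogenic: (304 − 352.125)² / 352.125 = 6.5773
  acyanogenic: (322 − 273.875)² / 273.875 = 8.4565
χ² = 6.5773 + 8.4565 = 15.0338 ≈ 15.034

15.034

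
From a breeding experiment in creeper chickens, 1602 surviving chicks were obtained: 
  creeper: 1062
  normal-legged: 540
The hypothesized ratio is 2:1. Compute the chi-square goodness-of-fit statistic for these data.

Total ratio parts = 3. Expected numbers out of 1602:
  creeper: 1602 × 2/3 = 1068
  normal-legged: 1602 × 1/3 = 534
χ² = Σ (O − E)² / E
  creeper: (1062 − 1068)² / 1068 = 0.0337
  normal-legged: (540 − 534)² / 534 = 0.0674
χ² = 0.0337 + 0.0674 = 0.1011 ≈ 0.101

0.101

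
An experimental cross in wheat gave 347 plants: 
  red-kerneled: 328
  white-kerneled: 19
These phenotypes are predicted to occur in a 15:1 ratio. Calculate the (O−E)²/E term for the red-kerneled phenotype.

Under the 15:1 hypothesis (Σ ratio = 16, N = 347):
  red-kerneled: 347 × 15/16 = 325.3125
  white-kerneled: 347 × 1/16 = 21.6875
Contribution of red-kerneled: (328 − 325.3125)² / 325.3125 = 0.0222

0.022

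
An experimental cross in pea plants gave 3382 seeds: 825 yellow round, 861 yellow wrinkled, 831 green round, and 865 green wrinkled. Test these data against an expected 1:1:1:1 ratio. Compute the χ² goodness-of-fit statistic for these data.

1.480

Expected counts for N = 3382 under a 1:1:1:1 ratio (total parts = 4):
  yellow round: 3382 × 1/4 = 845.5
  yellow wrinkled: 3382 × 1/4 = 845.5
  green round: 3382 × 1/4 = 845.5
  green wrinkled: 3382 × 1/4 = 845.5
χ² = Σ (O − E)² / E
  yellow round: (825 − 845.5)² / 845.5 = 0.4970
  yellow wrinkled: (861 − 845.5)² / 845.5 = 0.2842
  green round: (831 − 845.5)² / 845.5 = 0.2487
  green wrinkled: (865 − 845.5)² / 845.5 = 0.4497
χ² = 0.4970 + 0.2842 + 0.2487 + 0.4497 = 1.4796 ≈ 1.480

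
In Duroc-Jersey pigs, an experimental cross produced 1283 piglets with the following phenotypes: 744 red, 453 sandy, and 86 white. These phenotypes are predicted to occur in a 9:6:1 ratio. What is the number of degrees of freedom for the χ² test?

2

A goodness-of-fit test with 3 phenotype classes has df = 3 − 1 = 2.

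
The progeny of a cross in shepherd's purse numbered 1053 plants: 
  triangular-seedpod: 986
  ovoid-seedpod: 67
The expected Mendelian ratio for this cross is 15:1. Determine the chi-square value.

0.023

The 15:1 ratio has 16 parts, so with N = 1053 the expected counts are:
  triangular-seedpod: 1053 × 15/16 = 987.1875
  ovoid-seedpod: 1053 × 1/16 = 65.8125
χ² = Σ (O − E)² / E
  triangular-seedpod: (986 − 987.1875)² / 987.1875 = 0.0014
  ovoid-seedpod: (67 − 65.8125)² / 65.8125 = 0.0214
χ² = 0.0014 + 0.0214 = 0.0228 ≈ 0.023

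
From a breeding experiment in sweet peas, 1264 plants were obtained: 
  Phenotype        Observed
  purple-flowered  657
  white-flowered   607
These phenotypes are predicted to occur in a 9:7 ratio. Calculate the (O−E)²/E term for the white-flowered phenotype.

5.273

The 9:7 ratio has 16 parts, so with N = 1264 the expected counts are:
  purple-flowered: 1264 × 9/16 = 711
  white-flowered: 1264 × 7/16 = 553
Contribution of white-flowered: (607 − 553)² / 553 = 5.2731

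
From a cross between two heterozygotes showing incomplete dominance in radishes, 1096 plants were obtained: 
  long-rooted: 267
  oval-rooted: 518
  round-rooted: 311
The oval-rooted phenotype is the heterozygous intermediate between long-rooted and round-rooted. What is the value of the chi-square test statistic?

6.818

With incomplete dominance, a heterozygote × heterozygote cross gives a 1:2:1 phenotypic ratio.
Total ratio parts = 4. Expected numbers out of 1096:
  long-rooted: 1096 × 1/4 = 274
  oval-rooted: 1096 × 2/4 = 548
  round-rooted: 1096 × 1/4 = 274
χ² = Σ (O − E)² / E
  long-rooted: (267 − 274)² / 274 = 0.1788
  oval-rooted: (518 − 548)² / 548 = 1.6423
  round-rooted: (311 − 274)² / 274 = 4.9964
χ² = 0.1788 + 1.6423 + 4.9964 = 6.8175 ≈ 6.818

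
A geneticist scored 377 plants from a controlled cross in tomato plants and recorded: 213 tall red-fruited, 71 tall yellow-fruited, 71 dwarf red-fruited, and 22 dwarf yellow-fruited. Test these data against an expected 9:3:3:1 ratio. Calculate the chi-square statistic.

The 9:3:3:1 ratio has 16 parts, so with N = 377 the expected counts are:
  tall red-fruited: 377 × 9/16 = 212.0625
  tall yellow-fruited: 377 × 3/16 = 70.6875
  dwarf red-fruited: 377 × 3/16 = 70.6875
  dwarf yellow-fruited: 377 × 1/16 = 23.5625
χ² = Σ (O − E)² / E
  tall red-fruited: (213 − 212.0625)² / 212.0625 = 0.0041
  tall yellow-fruited: (71 − 70.6875)² / 70.6875 = 0.0014
  dwarf red-fruited: (71 − 70.6875)² / 70.6875 = 0.0014
  dwarf yellow-fruited: (22 − 23.5625)² / 23.5625 = 0.1036
χ² = 0.0041 + 0.0014 + 0.0014 + 0.1036 = 0.1105 ≈ 0.111

0.111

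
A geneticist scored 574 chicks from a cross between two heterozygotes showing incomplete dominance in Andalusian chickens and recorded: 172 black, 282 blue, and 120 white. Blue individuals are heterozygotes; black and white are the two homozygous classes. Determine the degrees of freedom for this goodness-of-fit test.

With incomplete dominance, a heterozygote × heterozygote cross gives a 1:2:1 phenotypic ratio.
A goodness-of-fit test with 3 phenotype classes has df = 3 − 1 = 2.

2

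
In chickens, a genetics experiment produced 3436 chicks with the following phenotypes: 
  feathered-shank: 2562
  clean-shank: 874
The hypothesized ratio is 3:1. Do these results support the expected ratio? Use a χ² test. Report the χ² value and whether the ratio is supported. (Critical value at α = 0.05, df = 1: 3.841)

Under the 3:1 hypothesis (Σ ratio = 4, N = 3436):
  feathered-shank: 3436 × 3/4 = 2577
  clean-shank: 3436 × 1/4 = 859
χ² = Σ (O − E)² / E
  feathered-shank: (2562 − 2577)² / 2577 = 0.0873
  clean-shank: (874 − 859)² / 859 = 0.2619
χ² = 0.0873 + 0.2619 = 0.3492 ≈ 0.349
Degrees of freedom = 2 − 1 = 1; critical value at α = 0.05 is 3.841.
Since 0.349 < 3.841, we fail to reject the null hypothesis — the data are consistent with the 3:1 ratio.

0.349; consistent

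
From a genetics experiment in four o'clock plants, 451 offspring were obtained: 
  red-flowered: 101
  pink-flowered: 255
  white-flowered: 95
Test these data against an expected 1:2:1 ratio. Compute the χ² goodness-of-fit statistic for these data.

7.878

Total ratio parts = 4. Expected numbers out of 451:
  red-flowered: 451 × 1/4 = 112.75
  pink-flowered: 451 × 2/4 = 225.5
  white-flowered: 451 × 1/4 = 112.75
χ² = Σ (O − E)² / E
  red-flowered: (101 − 112.75)² / 112.75 = 1.2245
  pink-flowered: (255 − 225.5)² / 225.5 = 3.8592
  white-flowered: (95 − 112.75)² / 112.75 = 2.7943
χ² = 1.2245 + 3.8592 + 2.7943 = 7.878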